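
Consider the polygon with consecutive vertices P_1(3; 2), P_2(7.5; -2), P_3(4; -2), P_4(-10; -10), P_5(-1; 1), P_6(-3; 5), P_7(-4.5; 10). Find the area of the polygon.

Apply the surveyor's formula: 2A = Σ (x_i·y_{i+1} − x_{i+1}·y_i), indices taken mod 7.
Σ = (-21) + (-7) + (-60) + (-20) + (-2) + (-7.5) + (-39) = -156.5
Area = |Σ|/2 = 78.25.

78.25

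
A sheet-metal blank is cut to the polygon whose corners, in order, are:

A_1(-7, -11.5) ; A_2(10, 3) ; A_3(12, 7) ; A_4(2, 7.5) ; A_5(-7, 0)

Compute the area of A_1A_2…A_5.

Apply the shoelace (surveyor's) formula: 2A = Σ (x_i·y_{i+1} − x_{i+1}·y_i), indices taken mod 5.
Cross-terms: 94, 34, 76, 52.5, 80.5  ⇒  Σ = 337
Area = |Σ|/2 = 168.5.

168.5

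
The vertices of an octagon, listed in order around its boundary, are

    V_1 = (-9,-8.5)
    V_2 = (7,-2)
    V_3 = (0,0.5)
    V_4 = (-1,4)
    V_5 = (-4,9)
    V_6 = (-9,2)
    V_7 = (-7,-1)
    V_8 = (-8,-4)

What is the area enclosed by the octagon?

118.25

Apply the shoelace formula: 2A = Σ (x_i·y_{i+1} − x_{i+1}·y_i), indices taken mod 8.
Σ = (77.5) + (3.5) + (0.5) + (7) + (73) + (23) + (20) + (32) = 236.5
Area = |Σ|/2 = 118.25.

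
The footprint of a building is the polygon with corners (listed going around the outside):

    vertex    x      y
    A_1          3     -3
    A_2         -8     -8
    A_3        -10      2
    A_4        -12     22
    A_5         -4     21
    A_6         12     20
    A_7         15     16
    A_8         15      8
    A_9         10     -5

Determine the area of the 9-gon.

617

Σ = (-48) + (-96) + (-196) + (-164) + (-332) + (-108) + (-120) + (-155) + (-15) = -1234
Area = |Σ|/2 = 617.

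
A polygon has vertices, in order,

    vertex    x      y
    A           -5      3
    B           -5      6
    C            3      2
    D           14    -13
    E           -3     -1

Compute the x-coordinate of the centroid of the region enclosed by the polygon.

156/59

Apply the shoelace formula. First the cross-terms c_i = x_i·y_{i+1} − x_{i+1}·y_i:
  -15, -28, -67, -53, -14  ⇒  2A = -177, A = -88.5.
Then Σ (x_i + x_{i+1})·c_i = -1404, so x̄ = -1404 / (6·(-88.5)) = 156/59.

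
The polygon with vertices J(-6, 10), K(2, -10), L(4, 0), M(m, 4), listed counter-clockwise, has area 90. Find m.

The doubled signed area Σ (x_i y_{i+1} − x_{i+1} y_i) is linear in m.
With m=0 it equals 120; the coefficient of m is 10 (from the two edges through M).
So 10·m + 120 = 2·90 = 180 ⇒ m = 6.

6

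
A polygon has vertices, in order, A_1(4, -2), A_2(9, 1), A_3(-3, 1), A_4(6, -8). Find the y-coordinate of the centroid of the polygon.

-1.5

Apply Gauss's area formula. First the cross-terms c_i = x_i·y_{i+1} − x_{i+1}·y_i:
  22, 12, 18, 20  ⇒  2A = 72, A = 36.
Then Σ (y_i + y_{i+1})·c_i = -324, so ȳ = -324 / (6·36) = -1.5.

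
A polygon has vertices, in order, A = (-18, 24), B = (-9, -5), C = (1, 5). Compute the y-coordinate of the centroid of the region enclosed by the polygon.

Apply the shoelace (surveyor's) formula. First the cross-terms c_i = x_i·y_{i+1} − x_{i+1}·y_i:
  306, -40, 114  ⇒  2A = 380, A = 190.
Then Σ (y_i + y_{i+1})·c_i = 9120, so ȳ = 9120 / (6·190) = 8.

8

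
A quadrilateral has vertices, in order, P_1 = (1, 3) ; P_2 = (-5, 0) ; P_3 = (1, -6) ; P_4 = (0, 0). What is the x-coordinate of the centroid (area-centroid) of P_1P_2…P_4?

-4/3

Apply the shoelace formula. First the cross-terms c_i = x_i·y_{i+1} − x_{i+1}·y_i:
  15, 30, 0, 0  ⇒  2A = 45, A = 22.5.
Then Σ (x_i + x_{i+1})·c_i = -180, so x̄ = -180 / (6·22.5) = -4/3.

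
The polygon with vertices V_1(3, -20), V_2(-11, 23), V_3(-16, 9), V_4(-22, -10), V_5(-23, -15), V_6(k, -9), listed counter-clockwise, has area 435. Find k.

Write out the shoelace sum; only the two edges meeting at V_6 involve k:
2·Area = [((-23)·(-9) − k·(-15)) + (k·(-20) − 3·(-9))] + 576
       = -5·k + 810 = 870
⇒ k = -12.

-12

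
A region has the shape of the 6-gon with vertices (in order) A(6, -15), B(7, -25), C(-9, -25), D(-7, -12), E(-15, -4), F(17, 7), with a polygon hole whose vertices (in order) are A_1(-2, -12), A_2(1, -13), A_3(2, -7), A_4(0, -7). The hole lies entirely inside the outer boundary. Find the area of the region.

484.5

Outer boundary:
A→B: (6)(-25) − (7)(-15) = -45
B→C: (7)(-25) − (-9)(-25) = -400
C→D: (-9)(-12) − (-7)(-25) = -67
D→E: (-7)(-4) − (-15)(-12) = -152
E→F: (-15)(7) − (17)(-4) = -37
F→A: (17)(-15) − (6)(7) = -297
Σ = -998
Area = |Σ|/2 = 499.
Hole:
Apply the surveyor's formula: 2A = Σ (x_i·y_{i+1} − x_{i+1}·y_i), indices taken mod 4.
Cross-terms: 38, 19, -14, -14  ⇒  Σ = 29
Area = |Σ|/2 = 14.5.
Net area = 499 − 14.5 = 484.5.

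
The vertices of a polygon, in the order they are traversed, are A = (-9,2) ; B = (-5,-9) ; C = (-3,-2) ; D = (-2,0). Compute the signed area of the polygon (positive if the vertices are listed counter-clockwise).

Apply the shoelace (surveyor's) formula: 2A = Σ (x_i·y_{i+1} − x_{i+1}·y_i), indices taken mod 4.
Cross-terms: 91, -17, -4, -4  ⇒  Σ = 66
Signed area = Σ/2 = 33 (positive ⇒ counter-clockwise traversal).

33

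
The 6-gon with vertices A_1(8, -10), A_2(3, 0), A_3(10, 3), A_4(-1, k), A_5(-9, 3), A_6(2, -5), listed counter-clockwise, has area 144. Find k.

10

Write out the shoelace sum; only the two edges meeting at A_4 involve k:
2·Area = [(10·k − (-1)·3) + ((-1)·3 − (-9)·k)] + 98
       = 19·k + 98 = 288
⇒ k = 10.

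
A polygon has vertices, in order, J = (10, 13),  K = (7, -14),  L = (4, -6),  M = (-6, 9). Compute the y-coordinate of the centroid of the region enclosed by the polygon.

107/33

Apply the surveyor's formula. First the cross-terms c_i = x_i·y_{i+1} − x_{i+1}·y_i:
  -231, 14, 0, -168  ⇒  2A = -385, A = -192.5.
Then Σ (y_i + y_{i+1})·c_i = -3745, so ȳ = -3745 / (6·(-192.5)) = 107/33.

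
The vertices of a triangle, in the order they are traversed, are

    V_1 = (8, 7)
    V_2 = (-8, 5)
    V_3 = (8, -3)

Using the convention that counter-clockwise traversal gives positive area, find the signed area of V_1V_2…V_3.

80

Σ = (96) + (-16) + (80) = 160
Signed area = Σ/2 = 80 (positive ⇒ counter-clockwise traversal).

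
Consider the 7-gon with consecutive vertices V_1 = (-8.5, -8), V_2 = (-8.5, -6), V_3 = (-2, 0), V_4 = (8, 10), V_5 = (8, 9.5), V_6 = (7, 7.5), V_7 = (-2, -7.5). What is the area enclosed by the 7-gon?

72.375

Apply Gauss's area formula: 2A = Σ (x_i·y_{i+1} − x_{i+1}·y_i), indices taken mod 7.
Cross-terms: -17, -12, -20, -4, -6.5, -37.5, -47.75  ⇒  Σ = -144.75
Area = |Σ|/2 = 72.375.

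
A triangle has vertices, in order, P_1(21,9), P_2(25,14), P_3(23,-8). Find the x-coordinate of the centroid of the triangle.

Apply the shoelace formula. First the cross-terms c_i = x_i·y_{i+1} − x_{i+1}·y_i:
  69, -522, 375  ⇒  2A = -78, A = -39.
Then Σ (x_i + x_{i+1})·c_i = -5382, so x̄ = -5382 / (6·(-39)) = 23.

23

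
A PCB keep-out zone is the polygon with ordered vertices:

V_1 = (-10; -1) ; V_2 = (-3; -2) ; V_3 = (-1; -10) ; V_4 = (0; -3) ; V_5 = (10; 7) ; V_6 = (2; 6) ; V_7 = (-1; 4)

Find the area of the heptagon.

89.5

Apply Gauss's area formula: 2A = Σ (x_i·y_{i+1} − x_{i+1}·y_i), indices taken mod 7.
Σ = (17) + (28) + (3) + (30) + (46) + (14) + (41) = 179
Area = |Σ|/2 = 89.5.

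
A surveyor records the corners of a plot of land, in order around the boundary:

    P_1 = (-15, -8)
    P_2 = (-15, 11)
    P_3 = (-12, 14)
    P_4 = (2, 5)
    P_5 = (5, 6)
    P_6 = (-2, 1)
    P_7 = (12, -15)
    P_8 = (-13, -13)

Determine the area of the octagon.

Σ = (-285) + (-78) + (-88) + (-13) + (17) + (18) + (-351) + (-91) = -871
Area = |Σ|/2 = 435.5.

435.5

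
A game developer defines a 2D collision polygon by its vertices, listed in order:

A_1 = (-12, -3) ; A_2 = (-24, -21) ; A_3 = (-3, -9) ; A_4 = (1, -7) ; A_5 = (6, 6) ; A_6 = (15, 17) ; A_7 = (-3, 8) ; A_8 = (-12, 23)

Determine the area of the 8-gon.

466.5

Apply Gauss's area formula: 2A = Σ (x_i·y_{i+1} − x_{i+1}·y_i), indices taken mod 8.
Σ = (180) + (153) + (30) + (48) + (12) + (171) + (27) + (312) = 933
Area = |Σ|/2 = 466.5.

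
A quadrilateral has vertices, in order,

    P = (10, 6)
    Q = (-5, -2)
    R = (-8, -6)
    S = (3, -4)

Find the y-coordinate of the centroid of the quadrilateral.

Apply the shoelace (surveyor's) formula. First the cross-terms c_i = x_i·y_{i+1} − x_{i+1}·y_i:
  10, 14, 50, 58  ⇒  2A = 132, A = 66.
Then Σ (y_i + y_{i+1})·c_i = -456, so ȳ = -456 / (6·66) = -38/33.

-38/33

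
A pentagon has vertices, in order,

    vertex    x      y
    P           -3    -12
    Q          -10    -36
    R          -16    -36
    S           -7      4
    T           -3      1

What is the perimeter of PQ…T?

|PQ| = √((-7)² + (-24)²) = √625 = 25
|QR| = √((-6)² + (0)²) = √36 = 6
|RS| = √((9)² + (40)²) = √1681 = 41
|ST| = √((4)² + (-3)²) = √25 = 5
|TP| = √((0)² + (-13)²) = √169 = 13
Perimeter = 25 + 6 + 41 + 5 + 13 = 90.

90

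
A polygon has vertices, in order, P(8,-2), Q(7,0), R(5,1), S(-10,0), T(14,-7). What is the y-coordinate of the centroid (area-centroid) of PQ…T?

Apply the surveyor's formula. First the cross-terms c_i = x_i·y_{i+1} − x_{i+1}·y_i:
  14, 7, 10, 70, 28  ⇒  2A = 129, A = 64.5.
Then Σ (y_i + y_{i+1})·c_i = -753, so ȳ = -753 / (6·64.5) = -251/129.

-251/129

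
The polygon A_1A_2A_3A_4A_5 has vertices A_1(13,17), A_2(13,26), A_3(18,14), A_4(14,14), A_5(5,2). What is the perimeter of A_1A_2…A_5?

|A_1A_2| = √((0)² + (9)²) = √81 = 9
|A_2A_3| = √((5)² + (-12)²) = √169 = 13
|A_3A_4| = √((-4)² + (0)²) = √16 = 4
|A_4A_5| = √((-9)² + (-12)²) = √225 = 15
|A_5A_1| = √((8)² + (15)²) = √289 = 17
Perimeter = 9 + 13 + 4 + 15 + 17 = 58.

58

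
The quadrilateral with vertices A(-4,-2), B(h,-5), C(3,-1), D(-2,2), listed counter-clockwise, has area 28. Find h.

5

The doubled signed area Σ (x_i y_{i+1} − x_{i+1} y_i) is linear in h.
With h=0 it equals 51; the coefficient of h is 1 (from the two edges through B).
So 1·h + 51 = 2·28 = 56 ⇒ h = 5.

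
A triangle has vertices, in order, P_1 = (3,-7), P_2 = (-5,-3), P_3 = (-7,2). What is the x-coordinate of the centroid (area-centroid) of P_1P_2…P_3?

-3

Apply the shoelace (surveyor's) formula. First the cross-terms c_i = x_i·y_{i+1} − x_{i+1}·y_i:
  -44, -31, 43  ⇒  2A = -32, A = -16.
Then Σ (x_i + x_{i+1})·c_i = 288, so x̄ = 288 / (6·(-16)) = -3.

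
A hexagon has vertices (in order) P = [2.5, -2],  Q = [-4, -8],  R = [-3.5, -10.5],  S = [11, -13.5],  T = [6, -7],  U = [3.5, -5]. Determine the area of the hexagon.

Apply Gauss's area formula: 2A = Σ (x_i·y_{i+1} − x_{i+1}·y_i), indices taken mod 6.
P→Q: (2.5)(-8) − (-4)(-2) = -28
Q→R: (-4)(-10.5) − (-3.5)(-8) = 14
R→S: (-3.5)(-13.5) − (11)(-10.5) = 162.75
S→T: (11)(-7) − (6)(-13.5) = 4
T→U: (6)(-5) − (3.5)(-7) = -5.5
U→P: (3.5)(-2) − (2.5)(-5) = 5.5
Σ = 152.75
Area = |Σ|/2 = 76.375.

76.375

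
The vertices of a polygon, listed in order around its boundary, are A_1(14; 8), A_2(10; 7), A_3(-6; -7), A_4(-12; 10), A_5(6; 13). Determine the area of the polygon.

252

Σ = (18) + (-28) + (-144) + (-216) + (-134) = -504
Area = |Σ|/2 = 252.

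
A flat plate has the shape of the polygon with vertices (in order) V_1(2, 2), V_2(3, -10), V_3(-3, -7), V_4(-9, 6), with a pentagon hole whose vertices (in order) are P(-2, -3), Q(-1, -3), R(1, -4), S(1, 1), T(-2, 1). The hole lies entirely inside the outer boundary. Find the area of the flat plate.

Outer boundary:
V_1→V_2: (2)(-10) − (3)(2) = -26
V_2→V_3: (3)(-7) − (-3)(-10) = -51
V_3→V_4: (-3)(6) − (-9)(-7) = -81
V_4→V_1: (-9)(2) − (2)(6) = -30
Σ = -188
Area = |Σ|/2 = 94.
Hole:
Cross-terms: 3, 7, 5, 3, 8  ⇒  Σ = 26
Area = |Σ|/2 = 13.
Net area = 94 − 13 = 81.

81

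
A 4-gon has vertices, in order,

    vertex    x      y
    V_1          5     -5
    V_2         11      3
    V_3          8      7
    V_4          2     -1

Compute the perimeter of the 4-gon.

30

|V_1V_2| = √((6)² + (8)²) = √100 = 10
|V_2V_3| = √((-3)² + (4)²) = √25 = 5
|V_3V_4| = √((-6)² + (-8)²) = √100 = 10
|V_4V_1| = √((3)² + (-4)²) = √25 = 5
Perimeter = 10 + 5 + 10 + 5 = 30.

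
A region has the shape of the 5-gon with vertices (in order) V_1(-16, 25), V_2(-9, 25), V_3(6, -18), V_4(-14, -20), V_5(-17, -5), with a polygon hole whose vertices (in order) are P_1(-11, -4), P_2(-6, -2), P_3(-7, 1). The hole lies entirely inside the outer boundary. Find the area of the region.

Outer boundary:
Apply the shoelace formula: 2A = Σ (x_i·y_{i+1} − x_{i+1}·y_i), indices taken mod 5.
V_1→V_2: (-16)(25) − (-9)(25) = -175
V_2→V_3: (-9)(-18) − (6)(25) = 12
V_3→V_4: (6)(-20) − (-14)(-18) = -372
V_4→V_5: (-14)(-5) − (-17)(-20) = -270
V_5→V_1: (-17)(25) − (-16)(-5) = -505
Σ = -1310
Area = |Σ|/2 = 655.
Hole:
Apply the shoelace formula: 2A = Σ (x_i·y_{i+1} − x_{i+1}·y_i), indices taken mod 3.
Σ = (-2) + (-20) + (39) = 17
Area = |Σ|/2 = 8.5.
Net area = 655 − 8.5 = 646.5.

646.5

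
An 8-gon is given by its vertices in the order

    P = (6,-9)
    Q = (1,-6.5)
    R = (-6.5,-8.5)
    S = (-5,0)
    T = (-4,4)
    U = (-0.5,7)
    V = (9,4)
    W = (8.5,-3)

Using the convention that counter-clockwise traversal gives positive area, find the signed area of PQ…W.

-176.875

Apply the shoelace formula: 2A = Σ (x_i·y_{i+1} − x_{i+1}·y_i), indices taken mod 8.
Cross-terms: -30, -50.75, -42.5, -20, -26, -65, -61, -58.5  ⇒  Σ = -353.75
Signed area = Σ/2 = -176.875 (negative ⇒ clockwise traversal).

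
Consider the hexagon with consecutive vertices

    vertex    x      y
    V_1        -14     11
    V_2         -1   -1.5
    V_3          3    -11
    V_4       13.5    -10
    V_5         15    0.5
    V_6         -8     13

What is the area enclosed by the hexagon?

307.875

Apply the surveyor's formula: 2A = Σ (x_i·y_{i+1} − x_{i+1}·y_i), indices taken mod 6.
Σ = (32) + (15.5) + (118.5) + (156.75) + (199) + (94) = 615.75
Area = |Σ|/2 = 307.875.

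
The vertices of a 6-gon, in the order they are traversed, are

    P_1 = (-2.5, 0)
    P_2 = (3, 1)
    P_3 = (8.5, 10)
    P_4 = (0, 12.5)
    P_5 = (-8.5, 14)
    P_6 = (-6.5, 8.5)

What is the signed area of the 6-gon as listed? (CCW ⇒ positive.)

Apply the shoelace formula: 2A = Σ (x_i·y_{i+1} − x_{i+1}·y_i), indices taken mod 6.
Σ = (-2.5) + (21.5) + (106.25) + (106.25) + (18.75) + (21.25) = 271.5
Signed area = Σ/2 = 135.75 (positive ⇒ counter-clockwise traversal).

135.75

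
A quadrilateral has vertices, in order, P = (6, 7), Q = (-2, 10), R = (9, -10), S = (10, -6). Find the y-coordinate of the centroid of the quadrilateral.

Apply the shoelace formula. First the cross-terms c_i = x_i·y_{i+1} − x_{i+1}·y_i:
  74, -70, 46, 106  ⇒  2A = 156, A = 78.
Then Σ (y_i + y_{i+1})·c_i = 628, so ȳ = 628 / (6·78) = 157/117.

157/117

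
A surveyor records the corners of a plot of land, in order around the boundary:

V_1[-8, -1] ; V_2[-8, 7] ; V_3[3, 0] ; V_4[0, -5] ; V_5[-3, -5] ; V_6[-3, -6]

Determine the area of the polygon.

78.5

Apply the surveyor's formula: 2A = Σ (x_i·y_{i+1} − x_{i+1}·y_i), indices taken mod 6.
V_1→V_2: (-8)(7) − (-8)(-1) = -64
V_2→V_3: (-8)(0) − (3)(7) = -21
V_3→V_4: (3)(-5) − (0)(0) = -15
V_4→V_5: (0)(-5) − (-3)(-5) = -15
V_5→V_6: (-3)(-6) − (-3)(-5) = 3
V_6→V_1: (-3)(-1) − (-8)(-6) = -45
Σ = -157
Area = |Σ|/2 = 78.5.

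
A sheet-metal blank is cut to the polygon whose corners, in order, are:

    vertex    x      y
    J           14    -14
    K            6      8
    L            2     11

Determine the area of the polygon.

Apply the shoelace formula: 2A = Σ (x_i·y_{i+1} − x_{i+1}·y_i), indices taken mod 3.
Cross-terms: 196, 50, -182  ⇒  Σ = 64
Area = |Σ|/2 = 32.

32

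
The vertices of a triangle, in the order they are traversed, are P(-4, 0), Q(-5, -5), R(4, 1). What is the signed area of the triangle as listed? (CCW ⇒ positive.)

19.5

Apply the shoelace formula: 2A = Σ (x_i·y_{i+1} − x_{i+1}·y_i), indices taken mod 3.
P→Q: (-4)(-5) − (-5)(0) = 20
Q→R: (-5)(1) − (4)(-5) = 15
R→P: (4)(0) − (-4)(1) = 4
Σ = 39
Signed area = Σ/2 = 19.5 (positive ⇒ counter-clockwise traversal).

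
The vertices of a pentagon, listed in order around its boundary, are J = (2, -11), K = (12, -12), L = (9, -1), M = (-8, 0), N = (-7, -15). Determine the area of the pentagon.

Apply the shoelace formula: 2A = Σ (x_i·y_{i+1} − x_{i+1}·y_i), indices taken mod 5.
Σ = (108) + (96) + (-8) + (120) + (107) = 423
Area = |Σ|/2 = 211.5.

211.5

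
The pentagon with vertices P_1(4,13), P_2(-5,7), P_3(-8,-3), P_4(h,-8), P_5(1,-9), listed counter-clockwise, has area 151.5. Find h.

-3

Write out the shoelace sum; only the two edges meeting at P_4 involve h:
2·Area = [((-8)·(-8) − h·(-3)) + (h·(-9) − 1·(-8))] + 213
       = -6·h + 285 = 303
⇒ h = -3.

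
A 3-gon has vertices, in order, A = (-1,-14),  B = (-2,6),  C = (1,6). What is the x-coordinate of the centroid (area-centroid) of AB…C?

-2/3

Apply the shoelace formula. First the cross-terms c_i = x_i·y_{i+1} − x_{i+1}·y_i:
  -34, -18, -8  ⇒  2A = -60, A = -30.
Then Σ (x_i + x_{i+1})·c_i = 120, so x̄ = 120 / (6·(-30)) = -2/3.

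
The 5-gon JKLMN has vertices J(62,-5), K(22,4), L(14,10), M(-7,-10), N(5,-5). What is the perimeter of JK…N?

150

|JK| = √((-40)² + (9)²) = √1681 = 41
|KL| = √((-8)² + (6)²) = √100 = 10
|LM| = √((-21)² + (-20)²) = √841 = 29
|MN| = √((12)² + (5)²) = √169 = 13
|NJ| = √((57)² + (0)²) = √3249 = 57
Perimeter = 41 + 10 + 29 + 13 + 57 = 150.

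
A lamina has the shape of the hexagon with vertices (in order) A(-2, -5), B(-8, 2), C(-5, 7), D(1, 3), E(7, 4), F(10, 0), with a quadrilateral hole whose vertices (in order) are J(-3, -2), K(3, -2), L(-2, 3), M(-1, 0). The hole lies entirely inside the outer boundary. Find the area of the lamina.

98.5

Outer boundary:
Apply Gauss's area formula: 2A = Σ (x_i·y_{i+1} − x_{i+1}·y_i), indices taken mod 6.
Σ = (-44) + (-46) + (-22) + (-17) + (-40) + (-50) = -219
Area = |Σ|/2 = 109.5.
Hole:
Σ = (12) + (5) + (3) + (2) = 22
Area = |Σ|/2 = 11.
Net area = 109.5 − 11 = 98.5.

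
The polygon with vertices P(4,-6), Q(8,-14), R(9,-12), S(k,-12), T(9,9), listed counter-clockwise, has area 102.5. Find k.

Write out the shoelace sum; only the two edges meeting at S involve k:
2·Area = [(9·(-12) − k·(-12)) + (k·9 − 9·(-12))] + -68
       = 21·k + -68 = 205
⇒ k = 13.

13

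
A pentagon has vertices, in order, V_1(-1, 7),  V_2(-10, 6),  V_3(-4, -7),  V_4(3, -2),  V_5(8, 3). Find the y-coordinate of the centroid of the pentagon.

364/271

Apply Gauss's area formula. First the cross-terms c_i = x_i·y_{i+1} − x_{i+1}·y_i:
  64, 94, 29, 25, 59  ⇒  2A = 271, A = 135.5.
Then Σ (y_i + y_{i+1})·c_i = 1092, so ȳ = 1092 / (6·135.5) = 364/271.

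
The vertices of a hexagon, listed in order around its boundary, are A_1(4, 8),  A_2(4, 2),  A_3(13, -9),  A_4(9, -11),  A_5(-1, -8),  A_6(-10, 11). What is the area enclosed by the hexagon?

223

Apply the shoelace formula: 2A = Σ (x_i·y_{i+1} − x_{i+1}·y_i), indices taken mod 6.
Σ = (-24) + (-62) + (-62) + (-83) + (-91) + (-124) = -446
Area = |Σ|/2 = 223.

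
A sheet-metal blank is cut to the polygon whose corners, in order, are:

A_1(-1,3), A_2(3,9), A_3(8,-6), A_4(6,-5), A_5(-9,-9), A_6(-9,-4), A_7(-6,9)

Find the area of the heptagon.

Apply the surveyor's formula: 2A = Σ (x_i·y_{i+1} − x_{i+1}·y_i), indices taken mod 7.
A_1→A_2: (-1)(9) − (3)(3) = -18
A_2→A_3: (3)(-6) − (8)(9) = -90
A_3→A_4: (8)(-5) − (6)(-6) = -4
A_4→A_5: (6)(-9) − (-9)(-5) = -99
A_5→A_6: (-9)(-4) − (-9)(-9) = -45
A_6→A_7: (-9)(9) − (-6)(-4) = -105
A_7→A_1: (-6)(3) − (-1)(9) = -9
Σ = -370
Area = |Σ|/2 = 185.

185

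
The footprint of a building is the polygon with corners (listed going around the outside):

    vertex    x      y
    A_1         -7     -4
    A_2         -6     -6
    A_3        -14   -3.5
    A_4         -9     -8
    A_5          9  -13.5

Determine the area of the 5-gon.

49.25

Apply the shoelace (surveyor's) formula: 2A = Σ (x_i·y_{i+1} − x_{i+1}·y_i), indices taken mod 5.
Σ = (18) + (-63) + (80.5) + (193.5) + (-130.5) = 98.5
Area = |Σ|/2 = 49.25.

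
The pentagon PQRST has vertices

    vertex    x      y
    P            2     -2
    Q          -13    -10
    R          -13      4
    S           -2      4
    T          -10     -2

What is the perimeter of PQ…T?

|PQ| = √((-15)² + (-8)²) = √289 = 17
|QR| = √((0)² + (14)²) = √196 = 14
|RS| = √((11)² + (0)²) = √121 = 11
|ST| = √((-8)² + (-6)²) = √100 = 10
|TP| = √((12)² + (0)²) = √144 = 12
Perimeter = 17 + 14 + 11 + 10 + 12 = 64.

64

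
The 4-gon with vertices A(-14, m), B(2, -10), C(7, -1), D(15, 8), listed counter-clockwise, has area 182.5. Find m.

The doubled signed area Σ (x_i y_{i+1} − x_{i+1} y_i) is linear in m.
With m=0 it equals 391; the coefficient of m is 13 (from the two edges through A).
So 13·m + 391 = 2·182.5 = 365 ⇒ m = -2.

-2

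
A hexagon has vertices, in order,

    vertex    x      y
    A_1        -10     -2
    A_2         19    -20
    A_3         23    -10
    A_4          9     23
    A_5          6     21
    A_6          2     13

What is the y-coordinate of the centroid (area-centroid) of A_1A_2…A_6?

Apply Gauss's area formula. First the cross-terms c_i = x_i·y_{i+1} − x_{i+1}·y_i:
  238, 270, 619, 51, 36, 126  ⇒  2A = 1340, A = 670.
Then Σ (y_i + y_{i+1})·c_i = -435, so ȳ = -435 / (6·670) = -29/268.

-29/268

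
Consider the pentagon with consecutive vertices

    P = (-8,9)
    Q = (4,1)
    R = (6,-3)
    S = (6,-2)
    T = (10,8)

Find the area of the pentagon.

83

Apply the surveyor's formula: 2A = Σ (x_i·y_{i+1} − x_{i+1}·y_i), indices taken mod 5.
Cross-terms: -44, -18, 6, 68, 154  ⇒  Σ = 166
Area = |Σ|/2 = 83.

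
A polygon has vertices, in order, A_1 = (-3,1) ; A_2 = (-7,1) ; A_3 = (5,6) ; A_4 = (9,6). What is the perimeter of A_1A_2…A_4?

|A_1A_2| = √((-4)² + (0)²) = √16 = 4
|A_2A_3| = √((12)² + (5)²) = √169 = 13
|A_3A_4| = √((4)² + (0)²) = √16 = 4
|A_4A_1| = √((-12)² + (-5)²) = √169 = 13
Perimeter = 4 + 13 + 4 + 13 = 34.

34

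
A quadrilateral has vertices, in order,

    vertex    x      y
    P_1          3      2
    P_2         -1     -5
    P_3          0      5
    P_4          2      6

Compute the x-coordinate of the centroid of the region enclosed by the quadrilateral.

37/42

Apply the shoelace (surveyor's) formula. First the cross-terms c_i = x_i·y_{i+1} − x_{i+1}·y_i:
  -13, -5, -10, -14  ⇒  2A = -42, A = -21.
Then Σ (x_i + x_{i+1})·c_i = -111, so x̄ = -111 / (6·(-21)) = 37/42.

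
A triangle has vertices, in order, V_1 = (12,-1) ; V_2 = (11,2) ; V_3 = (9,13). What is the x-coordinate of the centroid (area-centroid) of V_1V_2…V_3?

32/3

Apply the shoelace formula. First the cross-terms c_i = x_i·y_{i+1} − x_{i+1}·y_i:
  35, 125, -165  ⇒  2A = -5, A = -2.5.
Then Σ (x_i + x_{i+1})·c_i = -160, so x̄ = -160 / (6·(-2.5)) = 32/3.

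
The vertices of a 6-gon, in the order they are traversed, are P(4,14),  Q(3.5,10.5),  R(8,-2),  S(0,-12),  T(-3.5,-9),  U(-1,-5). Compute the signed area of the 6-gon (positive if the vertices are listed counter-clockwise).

-110.75

Σ = (-7) + (-91) + (-96) + (-42) + (8.5) + (6) = -221.5
Signed area = Σ/2 = -110.75 (negative ⇒ clockwise traversal).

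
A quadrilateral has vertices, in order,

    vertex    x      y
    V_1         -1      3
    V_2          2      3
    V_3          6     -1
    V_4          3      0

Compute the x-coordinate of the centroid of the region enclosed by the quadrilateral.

Apply the shoelace formula. First the cross-terms c_i = x_i·y_{i+1} − x_{i+1}·y_i:
  -9, -20, 3, 9  ⇒  2A = -17, A = -8.5.
Then Σ (x_i + x_{i+1})·c_i = -124, so x̄ = -124 / (6·(-8.5)) = 124/51.

124/51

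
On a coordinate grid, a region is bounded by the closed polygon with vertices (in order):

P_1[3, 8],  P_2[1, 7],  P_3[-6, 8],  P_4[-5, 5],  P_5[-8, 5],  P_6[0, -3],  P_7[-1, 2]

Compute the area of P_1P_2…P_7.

47.5

Apply the shoelace (surveyor's) formula: 2A = Σ (x_i·y_{i+1} − x_{i+1}·y_i), indices taken mod 7.
Σ = (13) + (50) + (10) + (15) + (24) + (-3) + (-14) = 95
Area = |Σ|/2 = 47.5.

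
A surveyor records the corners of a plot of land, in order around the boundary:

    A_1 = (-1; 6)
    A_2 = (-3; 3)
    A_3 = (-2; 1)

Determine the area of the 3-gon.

Apply the shoelace (surveyor's) formula: 2A = Σ (x_i·y_{i+1} − x_{i+1}·y_i), indices taken mod 3.
Σ = (15) + (3) + (-11) = 7
Area = |Σ|/2 = 3.5.

3.5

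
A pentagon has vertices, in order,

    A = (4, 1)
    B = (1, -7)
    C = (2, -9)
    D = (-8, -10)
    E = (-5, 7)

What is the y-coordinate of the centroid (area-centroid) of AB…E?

-632/255

Apply the shoelace (surveyor's) formula. First the cross-terms c_i = x_i·y_{i+1} − x_{i+1}·y_i:
  -29, 5, -92, -106, -33  ⇒  2A = -255, A = -127.5.
Then Σ (y_i + y_{i+1})·c_i = 1896, so ȳ = 1896 / (6·(-127.5)) = -632/255.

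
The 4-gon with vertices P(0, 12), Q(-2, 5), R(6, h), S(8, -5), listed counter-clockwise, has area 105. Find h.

-15

The doubled signed area Σ (x_i y_{i+1} − x_{i+1} y_i) is linear in h.
With h=0 it equals 60; the coefficient of h is -10 (from the two edges through R).
So -10·h + 60 = 2·105 = 210 ⇒ h = -15.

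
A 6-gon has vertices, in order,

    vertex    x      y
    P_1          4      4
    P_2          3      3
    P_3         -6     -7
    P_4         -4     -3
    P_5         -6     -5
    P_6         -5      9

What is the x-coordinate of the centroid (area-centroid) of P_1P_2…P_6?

-169/73

Apply the shoelace formula. First the cross-terms c_i = x_i·y_{i+1} − x_{i+1}·y_i:
  0, -3, -10, 2, -79, -56  ⇒  2A = -146, A = -73.
Then Σ (x_i + x_{i+1})·c_i = 1014, so x̄ = 1014 / (6·(-73)) = -169/73.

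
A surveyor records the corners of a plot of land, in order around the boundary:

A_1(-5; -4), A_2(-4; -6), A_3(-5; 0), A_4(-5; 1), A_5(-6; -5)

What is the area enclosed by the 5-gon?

4.5

Σ = (14) + (-30) + (-5) + (31) + (-1) = 9
Area = |Σ|/2 = 4.5.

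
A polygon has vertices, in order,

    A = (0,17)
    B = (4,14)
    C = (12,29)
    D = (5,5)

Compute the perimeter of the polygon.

60

|AB| = √((4)² + (-3)²) = √25 = 5
|BC| = √((8)² + (15)²) = √289 = 17
|CD| = √((-7)² + (-24)²) = √625 = 25
|DA| = √((-5)² + (12)²) = √169 = 13
Perimeter = 5 + 17 + 25 + 13 = 60.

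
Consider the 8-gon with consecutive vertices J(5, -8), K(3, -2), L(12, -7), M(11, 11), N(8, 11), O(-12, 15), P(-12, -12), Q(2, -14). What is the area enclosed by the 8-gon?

Cross-terms: 14, 3, 209, 33, 252, 324, 192, 54  ⇒  Σ = 1081
Area = |Σ|/2 = 540.5.

540.5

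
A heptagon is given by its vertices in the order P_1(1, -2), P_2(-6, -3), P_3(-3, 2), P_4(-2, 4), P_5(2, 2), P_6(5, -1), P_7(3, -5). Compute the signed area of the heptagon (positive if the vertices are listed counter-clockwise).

Apply Gauss's area formula: 2A = Σ (x_i·y_{i+1} − x_{i+1}·y_i), indices taken mod 7.
Σ = (-15) + (-21) + (-8) + (-12) + (-12) + (-22) + (-1) = -91
Signed area = Σ/2 = -45.5 (negative ⇒ clockwise traversal).

-45.5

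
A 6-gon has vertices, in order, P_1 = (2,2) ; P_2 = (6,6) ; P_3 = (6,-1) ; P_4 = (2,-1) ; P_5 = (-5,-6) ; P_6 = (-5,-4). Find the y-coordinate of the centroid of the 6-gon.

-7/75

Apply the surveyor's formula. First the cross-terms c_i = x_i·y_{i+1} − x_{i+1}·y_i:
  0, -42, -4, -17, -10, -2  ⇒  2A = -75, A = -37.5.
Then Σ (y_i + y_{i+1})·c_i = 21, so ȳ = 21 / (6·(-37.5)) = -7/75.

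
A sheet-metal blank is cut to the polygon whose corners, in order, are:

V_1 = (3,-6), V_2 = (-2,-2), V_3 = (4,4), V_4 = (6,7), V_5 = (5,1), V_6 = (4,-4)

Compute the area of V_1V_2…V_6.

39.5

Σ = (-18) + (0) + (4) + (-29) + (-24) + (-12) = -79
Area = |Σ|/2 = 39.5.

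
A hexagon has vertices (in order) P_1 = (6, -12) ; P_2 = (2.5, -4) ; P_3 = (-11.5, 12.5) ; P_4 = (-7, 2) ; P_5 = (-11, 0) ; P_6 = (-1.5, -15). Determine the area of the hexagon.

Apply the shoelace formula: 2A = Σ (x_i·y_{i+1} − x_{i+1}·y_i), indices taken mod 6.
Cross-terms: 6, -14.75, 64.5, 22, 165, 108  ⇒  Σ = 350.75
Area = |Σ|/2 = 175.375.

175.375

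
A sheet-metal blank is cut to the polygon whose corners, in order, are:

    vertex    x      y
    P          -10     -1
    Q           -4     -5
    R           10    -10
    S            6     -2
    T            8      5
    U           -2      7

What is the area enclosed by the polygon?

Σ = (46) + (90) + (40) + (46) + (66) + (72) = 360
Area = |Σ|/2 = 180.

180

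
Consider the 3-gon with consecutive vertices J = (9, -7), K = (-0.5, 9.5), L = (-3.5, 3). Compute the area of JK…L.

Cross-terms: 82, 31.75, -2.5  ⇒  Σ = 111.25
Area = |Σ|/2 = 55.625.

55.625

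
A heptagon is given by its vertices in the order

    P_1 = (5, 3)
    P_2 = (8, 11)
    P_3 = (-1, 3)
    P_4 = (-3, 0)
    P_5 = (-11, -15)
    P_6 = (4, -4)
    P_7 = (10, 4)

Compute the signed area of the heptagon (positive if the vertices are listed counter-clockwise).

Σ = (31) + (35) + (9) + (45) + (104) + (56) + (10) = 290
Signed area = Σ/2 = 145 (positive ⇒ counter-clockwise traversal).

145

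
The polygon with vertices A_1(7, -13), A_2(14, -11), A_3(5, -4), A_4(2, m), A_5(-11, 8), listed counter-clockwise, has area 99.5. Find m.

-1

The doubled signed area Σ (x_i y_{i+1} − x_{i+1} y_i) is linear in m.
With m=0 it equals 215; the coefficient of m is 16 (from the two edges through A_4).
So 16·m + 215 = 2·99.5 = 199 ⇒ m = -1.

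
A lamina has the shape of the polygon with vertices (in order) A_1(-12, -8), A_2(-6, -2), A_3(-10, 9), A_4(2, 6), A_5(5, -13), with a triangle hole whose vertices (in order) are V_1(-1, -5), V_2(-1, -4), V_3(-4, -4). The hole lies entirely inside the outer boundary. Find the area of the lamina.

212.5

Outer boundary:
Apply Gauss's area formula: 2A = Σ (x_i·y_{i+1} − x_{i+1}·y_i), indices taken mod 5.
A_1→A_2: (-12)(-2) − (-6)(-8) = -24
A_2→A_3: (-6)(9) − (-10)(-2) = -74
A_3→A_4: (-10)(6) − (2)(9) = -78
A_4→A_5: (2)(-13) − (5)(6) = -56
A_5→A_1: (5)(-8) − (-12)(-13) = -196
Σ = -428
Area = |Σ|/2 = 214.
Hole:
Apply Gauss's area formula: 2A = Σ (x_i·y_{i+1} − x_{i+1}·y_i), indices taken mod 3.
Σ = (-1) + (-12) + (16) = 3
Area = |Σ|/2 = 1.5.
Net area = 214 − 1.5 = 212.5.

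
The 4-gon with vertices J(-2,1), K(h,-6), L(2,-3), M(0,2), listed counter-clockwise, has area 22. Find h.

The doubled signed area Σ (x_i y_{i+1} − x_{i+1} y_i) is linear in h.
With h=0 it equals 32; the coefficient of h is -4 (from the two edges through K).
So -4·h + 32 = 2·22 = 44 ⇒ h = -3.

-3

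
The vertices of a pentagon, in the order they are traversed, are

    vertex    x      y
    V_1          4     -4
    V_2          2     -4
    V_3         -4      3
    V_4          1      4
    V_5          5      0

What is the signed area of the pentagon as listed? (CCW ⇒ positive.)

Apply Gauss's area formula: 2A = Σ (x_i·y_{i+1} − x_{i+1}·y_i), indices taken mod 5.
Cross-terms: -8, -10, -19, -20, -20  ⇒  Σ = -77
Signed area = Σ/2 = -38.5 (negative ⇒ clockwise traversal).

-38.5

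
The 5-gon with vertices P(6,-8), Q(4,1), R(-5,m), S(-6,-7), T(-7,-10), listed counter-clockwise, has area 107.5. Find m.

1

Write out the shoelace sum; only the two edges meeting at R involve m:
2·Area = [(4·m − (-5)·1) + ((-5)·(-7) − (-6)·m)] + 165
       = 10·m + 205 = 215
⇒ m = 1.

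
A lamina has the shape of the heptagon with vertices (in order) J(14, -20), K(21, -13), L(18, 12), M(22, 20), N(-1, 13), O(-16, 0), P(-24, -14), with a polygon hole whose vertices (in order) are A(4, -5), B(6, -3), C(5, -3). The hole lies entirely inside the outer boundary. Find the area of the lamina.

Outer boundary:
J→K: (14)(-13) − (21)(-20) = 238
K→L: (21)(12) − (18)(-13) = 486
L→M: (18)(20) − (22)(12) = 96
M→N: (22)(13) − (-1)(20) = 306
N→O: (-1)(0) − (-16)(13) = 208
O→P: (-16)(-14) − (-24)(0) = 224
P→J: (-24)(-20) − (14)(-14) = 676
Σ = 2234
Area = |Σ|/2 = 1117.
Hole:
A→B: (4)(-3) − (6)(-5) = 18
B→C: (6)(-3) − (5)(-3) = -3
C→A: (5)(-5) − (4)(-3) = -13
Σ = 2
Area = |Σ|/2 = 1.
Net area = 1117 − 1 = 1116.

1116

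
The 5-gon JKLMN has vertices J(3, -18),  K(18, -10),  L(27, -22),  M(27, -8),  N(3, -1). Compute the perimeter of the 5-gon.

88

|JK| = √((15)² + (8)²) = √289 = 17
|KL| = √((9)² + (-12)²) = √225 = 15
|LM| = √((0)² + (14)²) = √196 = 14
|MN| = √((-24)² + (7)²) = √625 = 25
|NJ| = √((0)² + (-17)²) = √289 = 17
Perimeter = 17 + 15 + 14 + 25 + 17 = 88.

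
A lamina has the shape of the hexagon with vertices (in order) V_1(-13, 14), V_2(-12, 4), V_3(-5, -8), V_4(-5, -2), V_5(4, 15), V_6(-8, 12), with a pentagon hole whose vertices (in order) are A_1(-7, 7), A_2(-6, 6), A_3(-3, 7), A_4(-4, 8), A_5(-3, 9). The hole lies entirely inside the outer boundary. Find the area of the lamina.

Outer boundary:
Apply the shoelace (surveyor's) formula: 2A = Σ (x_i·y_{i+1} − x_{i+1}·y_i), indices taken mod 6.
Σ = (116) + (116) + (-30) + (-67) + (168) + (44) = 347
Area = |Σ|/2 = 173.5.
Hole:
Cross-terms: 0, -24, 4, -12, 42  ⇒  Σ = 10
Area = |Σ|/2 = 5.
Net area = 173.5 − 5 = 168.5.

168.5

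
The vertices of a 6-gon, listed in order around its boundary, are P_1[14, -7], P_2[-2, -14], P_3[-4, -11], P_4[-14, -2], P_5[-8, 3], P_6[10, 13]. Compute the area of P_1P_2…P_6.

417

Apply the surveyor's formula: 2A = Σ (x_i·y_{i+1} − x_{i+1}·y_i), indices taken mod 6.
P_1→P_2: (14)(-14) − (-2)(-7) = -210
P_2→P_3: (-2)(-11) − (-4)(-14) = -34
P_3→P_4: (-4)(-2) − (-14)(-11) = -146
P_4→P_5: (-14)(3) − (-8)(-2) = -58
P_5→P_6: (-8)(13) − (10)(3) = -134
P_6→P_1: (10)(-7) − (14)(13) = -252
Σ = -834
Area = |Σ|/2 = 417.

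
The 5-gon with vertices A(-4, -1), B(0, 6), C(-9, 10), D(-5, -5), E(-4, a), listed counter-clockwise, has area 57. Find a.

The doubled signed area Σ (x_i y_{i+1} − x_{i+1} y_i) is linear in a.
With a=0 it equals 109; the coefficient of a is -1 (from the two edges through E).
So -1·a + 109 = 2·57 = 114 ⇒ a = -5.

-5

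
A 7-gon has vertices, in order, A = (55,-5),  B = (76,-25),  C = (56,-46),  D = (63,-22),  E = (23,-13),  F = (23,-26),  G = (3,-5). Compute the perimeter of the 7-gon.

218

|AB| = √((21)² + (-20)²) = √841 = 29
|BC| = √((-20)² + (-21)²) = √841 = 29
|CD| = √((7)² + (24)²) = √625 = 25
|DE| = √((-40)² + (9)²) = √1681 = 41
|EF| = √((0)² + (-13)²) = √169 = 13
|FG| = √((-20)² + (21)²) = √841 = 29
|GA| = √((52)² + (0)²) = √2704 = 52
Perimeter = 29 + 29 + 25 + 41 + 13 + 29 + 52 = 218.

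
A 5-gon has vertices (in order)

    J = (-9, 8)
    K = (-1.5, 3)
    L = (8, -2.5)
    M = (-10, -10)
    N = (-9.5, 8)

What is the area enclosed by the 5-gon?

159.625

Σ = (-15) + (-20.25) + (-105) + (-175) + (-4) = -319.25
Area = |Σ|/2 = 159.625.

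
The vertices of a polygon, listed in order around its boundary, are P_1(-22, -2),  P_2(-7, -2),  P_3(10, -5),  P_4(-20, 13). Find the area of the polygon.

220.5

Apply the shoelace formula: 2A = Σ (x_i·y_{i+1} − x_{i+1}·y_i), indices taken mod 4.
P_1→P_2: (-22)(-2) − (-7)(-2) = 30
P_2→P_3: (-7)(-5) − (10)(-2) = 55
P_3→P_4: (10)(13) − (-20)(-5) = 30
P_4→P_1: (-20)(-2) − (-22)(13) = 326
Σ = 441
Area = |Σ|/2 = 220.5.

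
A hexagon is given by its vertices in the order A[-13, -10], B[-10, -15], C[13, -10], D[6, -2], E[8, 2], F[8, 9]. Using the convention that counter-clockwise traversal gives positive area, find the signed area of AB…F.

Apply Gauss's area formula: 2A = Σ (x_i·y_{i+1} − x_{i+1}·y_i), indices taken mod 6.
Σ = (95) + (295) + (34) + (28) + (56) + (37) = 545
Signed area = Σ/2 = 272.5 (positive ⇒ counter-clockwise traversal).

272.5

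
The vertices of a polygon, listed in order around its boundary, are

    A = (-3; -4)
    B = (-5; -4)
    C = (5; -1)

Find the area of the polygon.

Apply Gauss's area formula: 2A = Σ (x_i·y_{i+1} − x_{i+1}·y_i), indices taken mod 3.
Σ = (-8) + (25) + (-23) = -6
Area = |Σ|/2 = 3.

3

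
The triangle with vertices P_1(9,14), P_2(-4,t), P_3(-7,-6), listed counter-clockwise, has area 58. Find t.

The doubled signed area Σ (x_i y_{i+1} − x_{i+1} y_i) is linear in t.
With t=0 it equals 36; the coefficient of t is 16 (from the two edges through P_2).
So 16·t + 36 = 2·58 = 116 ⇒ t = 5.

5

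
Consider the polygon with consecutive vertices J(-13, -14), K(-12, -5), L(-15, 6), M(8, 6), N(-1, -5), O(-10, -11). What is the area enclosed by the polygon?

232

Apply the shoelace (surveyor's) formula: 2A = Σ (x_i·y_{i+1} − x_{i+1}·y_i), indices taken mod 6.
Σ = (-103) + (-147) + (-138) + (-34) + (-39) + (-3) = -464
Area = |Σ|/2 = 232.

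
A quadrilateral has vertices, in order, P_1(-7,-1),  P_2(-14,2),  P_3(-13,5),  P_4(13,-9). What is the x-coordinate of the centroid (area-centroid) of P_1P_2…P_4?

-55/12

Apply Gauss's area formula. First the cross-terms c_i = x_i·y_{i+1} − x_{i+1}·y_i:
  -28, -44, 52, -76  ⇒  2A = -96, A = -48.
Then Σ (x_i + x_{i+1})·c_i = 1320, so x̄ = 1320 / (6·(-48)) = -55/12.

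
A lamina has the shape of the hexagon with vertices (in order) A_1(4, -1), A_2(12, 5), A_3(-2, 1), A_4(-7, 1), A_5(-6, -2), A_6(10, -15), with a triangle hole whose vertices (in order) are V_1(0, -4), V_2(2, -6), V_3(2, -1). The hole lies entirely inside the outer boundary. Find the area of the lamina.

114.5

Outer boundary:
Apply the surveyor's formula: 2A = Σ (x_i·y_{i+1} − x_{i+1}·y_i), indices taken mod 6.
Σ = (32) + (22) + (5) + (20) + (110) + (50) = 239
Area = |Σ|/2 = 119.5.
Hole:
Apply Gauss's area formula: 2A = Σ (x_i·y_{i+1} − x_{i+1}·y_i), indices taken mod 3.
V_1→V_2: (0)(-6) − (2)(-4) = 8
V_2→V_3: (2)(-1) − (2)(-6) = 10
V_3→V_1: (2)(-4) − (0)(-1) = -8
Σ = 10
Area = |Σ|/2 = 5.
Net area = 119.5 − 5 = 114.5.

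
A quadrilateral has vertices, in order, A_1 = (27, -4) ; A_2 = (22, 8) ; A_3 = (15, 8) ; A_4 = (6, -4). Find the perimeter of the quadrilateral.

56

|A_1A_2| = √((-5)² + (12)²) = √169 = 13
|A_2A_3| = √((-7)² + (0)²) = √49 = 7
|A_3A_4| = √((-9)² + (-12)²) = √225 = 15
|A_4A_1| = √((21)² + (0)²) = √441 = 21
Perimeter = 13 + 7 + 15 + 21 = 56.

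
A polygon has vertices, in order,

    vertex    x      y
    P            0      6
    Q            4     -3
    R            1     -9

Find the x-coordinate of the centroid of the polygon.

Apply the shoelace formula. First the cross-terms c_i = x_i·y_{i+1} − x_{i+1}·y_i:
  -24, -33, 6  ⇒  2A = -51, A = -25.5.
Then Σ (x_i + x_{i+1})·c_i = -255, so x̄ = -255 / (6·(-25.5)) = 5/3.

5/3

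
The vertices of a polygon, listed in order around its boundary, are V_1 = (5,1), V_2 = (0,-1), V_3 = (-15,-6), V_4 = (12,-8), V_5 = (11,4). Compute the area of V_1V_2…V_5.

149.5

Σ = (-5) + (-15) + (192) + (136) + (-9) = 299
Area = |Σ|/2 = 149.5.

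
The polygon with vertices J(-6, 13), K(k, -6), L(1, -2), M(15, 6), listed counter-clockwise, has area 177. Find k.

Write out the shoelace sum; only the two edges meeting at K involve k:
2·Area = [((-6)·(-6) − k·13) + (k·(-2) − 1·(-6))] + 267
       = -15·k + 309 = 354
⇒ k = -3.

-3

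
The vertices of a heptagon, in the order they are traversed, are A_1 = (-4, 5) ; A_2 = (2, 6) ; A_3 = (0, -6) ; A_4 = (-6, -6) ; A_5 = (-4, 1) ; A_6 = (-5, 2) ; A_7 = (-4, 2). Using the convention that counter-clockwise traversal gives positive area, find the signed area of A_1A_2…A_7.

-64.5

Apply the shoelace formula: 2A = Σ (x_i·y_{i+1} − x_{i+1}·y_i), indices taken mod 7.
Σ = (-34) + (-12) + (-36) + (-30) + (-3) + (-2) + (-12) = -129
Signed area = Σ/2 = -64.5 (negative ⇒ clockwise traversal).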